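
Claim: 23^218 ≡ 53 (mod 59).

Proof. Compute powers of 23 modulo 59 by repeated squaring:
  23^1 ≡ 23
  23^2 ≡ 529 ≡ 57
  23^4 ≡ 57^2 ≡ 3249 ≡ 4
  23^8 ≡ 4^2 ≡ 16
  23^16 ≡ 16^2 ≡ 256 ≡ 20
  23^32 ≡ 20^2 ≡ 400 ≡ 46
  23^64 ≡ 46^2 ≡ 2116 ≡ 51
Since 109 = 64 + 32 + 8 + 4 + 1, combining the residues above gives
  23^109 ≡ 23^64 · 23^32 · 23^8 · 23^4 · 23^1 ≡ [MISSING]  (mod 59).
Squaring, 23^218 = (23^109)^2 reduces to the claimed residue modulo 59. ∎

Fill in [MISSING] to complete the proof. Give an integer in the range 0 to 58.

23^64 · 23^32 · 23^8 · 23^4 · 23^1 ≡ 51 · 46 · 16 · 4 · 23 = 3453312.
3453312 mod 59 = 42, so 23^109 ≡ 42 (mod 59).

42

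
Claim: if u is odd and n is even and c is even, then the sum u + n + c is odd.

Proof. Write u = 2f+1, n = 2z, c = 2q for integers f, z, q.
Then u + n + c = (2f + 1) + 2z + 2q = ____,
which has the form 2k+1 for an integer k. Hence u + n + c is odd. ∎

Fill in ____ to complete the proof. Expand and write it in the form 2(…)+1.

Expanding: (2f + 1) + 2z + 2q = 2f + 2q + 2z + 1.
Every term except the constant is even, so this is 2(f + q + z) + 1,
and f + q + z ∈ ℤ gives the required form.

2(f + q + z) + 1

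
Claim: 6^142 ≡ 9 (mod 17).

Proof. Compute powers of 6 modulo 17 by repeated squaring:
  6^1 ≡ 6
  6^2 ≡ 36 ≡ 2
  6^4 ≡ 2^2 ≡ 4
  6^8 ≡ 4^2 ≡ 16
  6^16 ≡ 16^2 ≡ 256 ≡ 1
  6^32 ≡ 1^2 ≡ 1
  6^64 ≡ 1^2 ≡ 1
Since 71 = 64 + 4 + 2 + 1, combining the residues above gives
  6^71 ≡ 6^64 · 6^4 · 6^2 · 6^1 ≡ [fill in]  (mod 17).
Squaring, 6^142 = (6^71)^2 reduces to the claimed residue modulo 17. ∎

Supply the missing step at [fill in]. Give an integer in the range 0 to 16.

14

Multiply the listed residues: 1 · 4 · 2 · 6 = 4 → 8 → 48.
Reducing modulo 17: 48 = 2·17 + 14, so 6^71 ≡ 14.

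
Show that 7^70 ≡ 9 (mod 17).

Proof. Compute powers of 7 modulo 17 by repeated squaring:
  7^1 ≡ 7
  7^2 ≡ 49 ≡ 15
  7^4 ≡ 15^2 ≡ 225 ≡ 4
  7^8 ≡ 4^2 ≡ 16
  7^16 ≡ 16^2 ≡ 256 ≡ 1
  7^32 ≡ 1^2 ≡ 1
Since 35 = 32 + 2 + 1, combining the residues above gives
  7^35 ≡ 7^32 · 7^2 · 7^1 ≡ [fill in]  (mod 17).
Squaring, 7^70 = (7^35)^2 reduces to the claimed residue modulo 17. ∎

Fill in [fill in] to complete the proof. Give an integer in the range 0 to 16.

Multiply the listed residues: 1 · 15 · 7 = 15 → 105.
Reducing modulo 17: 105 = 6·17 + 3, so 7^35 ≡ 3.

3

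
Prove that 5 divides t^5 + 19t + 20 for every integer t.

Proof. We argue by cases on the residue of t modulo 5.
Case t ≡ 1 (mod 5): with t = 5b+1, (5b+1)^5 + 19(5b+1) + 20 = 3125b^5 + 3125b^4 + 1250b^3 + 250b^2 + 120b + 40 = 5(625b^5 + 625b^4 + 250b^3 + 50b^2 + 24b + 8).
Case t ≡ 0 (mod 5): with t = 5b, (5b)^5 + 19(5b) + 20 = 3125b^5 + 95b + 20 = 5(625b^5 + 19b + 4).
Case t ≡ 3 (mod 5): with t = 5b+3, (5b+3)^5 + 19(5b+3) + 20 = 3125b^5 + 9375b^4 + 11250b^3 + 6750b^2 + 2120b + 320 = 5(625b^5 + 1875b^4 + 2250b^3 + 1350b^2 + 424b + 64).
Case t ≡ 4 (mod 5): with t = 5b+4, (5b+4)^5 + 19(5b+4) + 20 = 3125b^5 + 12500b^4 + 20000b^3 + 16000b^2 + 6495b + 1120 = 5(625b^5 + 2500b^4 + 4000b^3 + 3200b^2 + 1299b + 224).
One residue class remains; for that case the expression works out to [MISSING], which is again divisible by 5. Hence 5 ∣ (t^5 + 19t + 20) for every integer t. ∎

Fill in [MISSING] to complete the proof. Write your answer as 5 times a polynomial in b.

5(625b^5 + 1250b^4 + 1000b^3 + 400b^2 + 99b + 18)

Only t ≡ 2 (mod 5) is unaccounted for. Put t = 5b+2:
(5b+2)^5 + 19(5b+2) + 20 expands to 3125b^5 + 6250b^4 + 5000b^3 + 2000b^2 + 495b + 90,
and factoring out 5 leaves 5(625b^5 + 1250b^4 + 1000b^3 + 400b^2 + 99b + 18).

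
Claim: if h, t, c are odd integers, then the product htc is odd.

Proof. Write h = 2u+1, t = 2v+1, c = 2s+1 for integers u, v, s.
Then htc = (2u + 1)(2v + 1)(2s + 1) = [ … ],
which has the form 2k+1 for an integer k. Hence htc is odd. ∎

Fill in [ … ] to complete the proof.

Expanding: (2u + 1)(2v + 1)(2s + 1) = 8suv + 4su + 4sv + 2s + 4uv + 2u + 2v + 1.
Every term except the constant is even, so this is 2(4suv + 2su + 2sv + s + 2uv + u + v) + 1,
and 4suv + 2su + 2sv + s + 2uv + u + v ∈ ℤ gives the required form.

2(4suv + 2su + 2sv + s + 2uv + u + v) + 1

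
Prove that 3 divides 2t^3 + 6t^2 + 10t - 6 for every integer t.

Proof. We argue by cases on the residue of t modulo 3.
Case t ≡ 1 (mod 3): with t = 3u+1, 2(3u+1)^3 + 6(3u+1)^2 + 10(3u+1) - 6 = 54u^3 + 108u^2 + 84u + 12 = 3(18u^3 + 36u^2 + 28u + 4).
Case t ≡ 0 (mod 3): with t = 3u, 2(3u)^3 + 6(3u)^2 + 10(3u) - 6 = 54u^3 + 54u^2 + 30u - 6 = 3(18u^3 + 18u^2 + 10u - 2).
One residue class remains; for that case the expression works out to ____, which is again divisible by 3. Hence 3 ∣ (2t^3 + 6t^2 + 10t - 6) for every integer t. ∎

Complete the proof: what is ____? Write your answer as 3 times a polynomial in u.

3(18u^3 + 54u^2 + 58u + 18)

Only t ≡ 2 (mod 3) is unaccounted for. Put t = 3u+2:
2(3u+2)^3 + 6(3u+2)^2 + 10(3u+2) - 6 expands to 54u^3 + 162u^2 + 174u + 54,
and factoring out 3 leaves 3(18u^3 + 54u^2 + 58u + 18).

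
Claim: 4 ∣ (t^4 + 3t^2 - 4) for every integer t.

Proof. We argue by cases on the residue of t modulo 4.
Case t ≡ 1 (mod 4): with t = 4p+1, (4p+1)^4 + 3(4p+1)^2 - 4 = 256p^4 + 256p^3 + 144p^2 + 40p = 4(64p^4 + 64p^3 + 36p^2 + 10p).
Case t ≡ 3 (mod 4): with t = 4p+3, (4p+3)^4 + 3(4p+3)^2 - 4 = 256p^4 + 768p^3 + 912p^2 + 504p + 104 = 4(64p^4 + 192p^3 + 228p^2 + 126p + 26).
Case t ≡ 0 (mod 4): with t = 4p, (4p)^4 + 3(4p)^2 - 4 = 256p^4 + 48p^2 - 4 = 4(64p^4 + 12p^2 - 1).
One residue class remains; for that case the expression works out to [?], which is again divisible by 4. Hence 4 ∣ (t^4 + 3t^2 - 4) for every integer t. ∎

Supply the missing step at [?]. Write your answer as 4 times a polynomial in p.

4(64p^4 + 128p^3 + 108p^2 + 44p + 6)

Only t ≡ 2 (mod 4) is unaccounted for. Put t = 4p+2:
(4p+2)^4 + 3(4p+2)^2 - 4 expands to 256p^4 + 512p^3 + 432p^2 + 176p + 24,
and factoring out 4 leaves 4(64p^4 + 128p^3 + 108p^2 + 44p + 6).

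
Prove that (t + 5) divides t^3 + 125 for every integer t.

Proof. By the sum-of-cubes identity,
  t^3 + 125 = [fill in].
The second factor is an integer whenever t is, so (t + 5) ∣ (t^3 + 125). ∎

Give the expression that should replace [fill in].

(t + 5)(t^2 - 5t + 25)

a^3 + b^3 = (a + b)(a^2 - ab + b^2). With a = t, b = 5:
t^3 + 125 = (t + 5)(t^2 - 5t + 25).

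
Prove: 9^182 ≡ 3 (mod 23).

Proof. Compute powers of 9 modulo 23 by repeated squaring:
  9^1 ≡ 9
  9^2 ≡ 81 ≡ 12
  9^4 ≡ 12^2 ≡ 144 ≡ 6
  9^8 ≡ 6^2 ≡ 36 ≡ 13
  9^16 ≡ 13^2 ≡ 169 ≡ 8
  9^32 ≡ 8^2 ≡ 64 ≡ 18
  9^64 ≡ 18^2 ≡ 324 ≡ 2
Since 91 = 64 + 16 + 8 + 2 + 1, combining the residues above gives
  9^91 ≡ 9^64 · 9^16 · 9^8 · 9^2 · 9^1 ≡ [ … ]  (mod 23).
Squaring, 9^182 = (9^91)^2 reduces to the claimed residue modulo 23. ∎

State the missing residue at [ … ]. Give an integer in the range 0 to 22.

9^64 · 9^16 · 9^8 · 9^2 · 9^1 ≡ 2 · 8 · 13 · 12 · 9 = 22464.
22464 mod 23 = 16, so 9^91 ≡ 16 (mod 23).

16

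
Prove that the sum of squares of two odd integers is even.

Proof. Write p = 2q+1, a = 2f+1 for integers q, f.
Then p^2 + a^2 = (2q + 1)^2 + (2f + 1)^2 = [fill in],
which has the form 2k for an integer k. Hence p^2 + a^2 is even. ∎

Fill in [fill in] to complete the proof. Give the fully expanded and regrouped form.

(2q + 1)^2 + (2f + 1)^2 = 4f^2 + 4f + 4q^2 + 4q + 2
= 2(2f^2 + 2f + 2q^2 + 2q + 1).
Since 2f^2 + 2f + 2q^2 + 2q + 1 is an integer, the sum of squares is of the form 2k for an integer k.

2(2f^2 + 2f + 2q^2 + 2q + 1)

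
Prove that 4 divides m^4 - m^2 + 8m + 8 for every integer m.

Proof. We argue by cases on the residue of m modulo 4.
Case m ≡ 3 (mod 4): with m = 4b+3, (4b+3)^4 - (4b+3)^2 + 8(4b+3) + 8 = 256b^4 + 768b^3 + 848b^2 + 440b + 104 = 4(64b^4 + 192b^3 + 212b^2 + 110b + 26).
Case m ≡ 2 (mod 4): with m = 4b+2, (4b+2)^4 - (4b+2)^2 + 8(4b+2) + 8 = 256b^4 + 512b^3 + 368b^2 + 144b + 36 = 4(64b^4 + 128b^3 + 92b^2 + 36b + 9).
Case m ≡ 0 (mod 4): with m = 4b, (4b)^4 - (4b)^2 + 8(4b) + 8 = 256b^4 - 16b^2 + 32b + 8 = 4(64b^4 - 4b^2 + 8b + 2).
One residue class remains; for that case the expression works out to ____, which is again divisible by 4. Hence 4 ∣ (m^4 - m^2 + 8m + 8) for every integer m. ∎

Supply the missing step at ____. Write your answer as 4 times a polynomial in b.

4(64b^4 + 64b^3 + 20b^2 + 10b + 4)

Only m ≡ 1 (mod 4) is unaccounted for. Put m = 4b+1:
(4b+1)^4 - (4b+1)^2 + 8(4b+1) + 8 expands to 256b^4 + 256b^3 + 80b^2 + 40b + 16,
and factoring out 4 leaves 4(64b^4 + 64b^3 + 20b^2 + 10b + 4).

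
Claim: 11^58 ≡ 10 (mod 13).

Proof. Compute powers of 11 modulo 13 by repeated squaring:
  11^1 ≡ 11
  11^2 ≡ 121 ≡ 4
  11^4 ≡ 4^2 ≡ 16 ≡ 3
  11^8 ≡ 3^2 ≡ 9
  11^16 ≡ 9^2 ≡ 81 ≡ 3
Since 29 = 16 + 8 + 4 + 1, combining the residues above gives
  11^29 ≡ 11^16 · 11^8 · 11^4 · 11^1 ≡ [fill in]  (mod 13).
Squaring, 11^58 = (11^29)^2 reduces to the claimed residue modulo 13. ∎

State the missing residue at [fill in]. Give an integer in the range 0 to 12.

7

11^16 · 11^8 · 11^4 · 11^1 ≡ 3 · 9 · 3 · 11 = 891.
891 mod 13 = 7, so 11^29 ≡ 7 (mod 13).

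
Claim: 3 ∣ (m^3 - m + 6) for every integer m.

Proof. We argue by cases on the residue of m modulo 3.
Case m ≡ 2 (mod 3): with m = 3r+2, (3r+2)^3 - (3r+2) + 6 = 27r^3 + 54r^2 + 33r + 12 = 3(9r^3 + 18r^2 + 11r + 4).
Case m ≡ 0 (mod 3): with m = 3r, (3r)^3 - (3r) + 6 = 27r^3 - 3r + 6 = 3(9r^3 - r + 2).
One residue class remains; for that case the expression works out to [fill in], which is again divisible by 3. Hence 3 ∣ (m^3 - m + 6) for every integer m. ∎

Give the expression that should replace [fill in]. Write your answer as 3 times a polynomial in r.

3(9r^3 + 9r^2 + 2r + 2)

Only m ≡ 1 (mod 3) is unaccounted for. Put m = 3r+1:
(3r+1)^3 - (3r+1) + 6 expands to 27r^3 + 27r^2 + 6r + 6,
and factoring out 3 leaves 3(9r^3 + 9r^2 + 2r + 2).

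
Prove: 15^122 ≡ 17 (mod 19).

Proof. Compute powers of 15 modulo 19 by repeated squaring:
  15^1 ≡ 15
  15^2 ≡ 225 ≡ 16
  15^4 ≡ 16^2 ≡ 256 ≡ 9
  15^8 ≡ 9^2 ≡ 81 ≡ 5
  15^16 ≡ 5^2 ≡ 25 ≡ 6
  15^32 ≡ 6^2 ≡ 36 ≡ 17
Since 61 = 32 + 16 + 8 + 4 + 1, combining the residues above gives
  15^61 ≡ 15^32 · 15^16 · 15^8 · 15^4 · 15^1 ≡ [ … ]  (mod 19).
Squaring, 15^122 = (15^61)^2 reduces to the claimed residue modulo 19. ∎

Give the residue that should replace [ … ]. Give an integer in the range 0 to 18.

Multiply the listed residues: 17 · 6 · 5 · 9 · 15 = 102 → 510 → 4590 → 68850.
Reducing modulo 19: 68850 = 3623·19 + 13, so 15^61 ≡ 13.

13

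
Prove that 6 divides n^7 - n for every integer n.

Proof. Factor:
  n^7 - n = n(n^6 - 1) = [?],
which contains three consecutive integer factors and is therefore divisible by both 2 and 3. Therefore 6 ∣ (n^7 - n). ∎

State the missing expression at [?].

n^6 - 1 = (n^2 - 1)(n^4 + n^2 + 1), and n^2 - 1 = (n-1)(n+1).
So n(n^6 - 1) = (n - 1)n(n + 1)(n^4 + n^2 + 1).

(n - 1)n(n + 1)(n^4 + n^2 + 1)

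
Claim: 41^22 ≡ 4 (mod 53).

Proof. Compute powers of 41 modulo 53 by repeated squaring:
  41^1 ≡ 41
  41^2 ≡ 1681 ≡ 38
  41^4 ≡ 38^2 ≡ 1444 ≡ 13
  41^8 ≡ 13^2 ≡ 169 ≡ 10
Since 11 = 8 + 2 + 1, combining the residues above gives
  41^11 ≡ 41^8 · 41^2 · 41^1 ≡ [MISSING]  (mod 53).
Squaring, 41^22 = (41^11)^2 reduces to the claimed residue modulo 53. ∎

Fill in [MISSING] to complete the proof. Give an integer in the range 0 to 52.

Multiply the listed residues: 10 · 38 · 41 = 380 → 15580.
Reducing modulo 53: 15580 = 293·53 + 51, so 41^11 ≡ 51.

51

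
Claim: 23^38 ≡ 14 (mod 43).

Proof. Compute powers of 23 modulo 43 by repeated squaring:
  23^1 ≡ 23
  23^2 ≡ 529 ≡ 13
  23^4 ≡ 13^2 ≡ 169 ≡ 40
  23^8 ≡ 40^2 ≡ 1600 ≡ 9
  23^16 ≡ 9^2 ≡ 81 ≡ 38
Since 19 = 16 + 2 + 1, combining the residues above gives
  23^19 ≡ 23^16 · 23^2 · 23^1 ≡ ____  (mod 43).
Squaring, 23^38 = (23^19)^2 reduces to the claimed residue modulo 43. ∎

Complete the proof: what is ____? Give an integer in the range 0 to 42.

10

Multiply the listed residues: 38 · 13 · 23 = 494 → 11362.
Reducing modulo 43: 11362 = 264·43 + 10, so 23^19 ≡ 10.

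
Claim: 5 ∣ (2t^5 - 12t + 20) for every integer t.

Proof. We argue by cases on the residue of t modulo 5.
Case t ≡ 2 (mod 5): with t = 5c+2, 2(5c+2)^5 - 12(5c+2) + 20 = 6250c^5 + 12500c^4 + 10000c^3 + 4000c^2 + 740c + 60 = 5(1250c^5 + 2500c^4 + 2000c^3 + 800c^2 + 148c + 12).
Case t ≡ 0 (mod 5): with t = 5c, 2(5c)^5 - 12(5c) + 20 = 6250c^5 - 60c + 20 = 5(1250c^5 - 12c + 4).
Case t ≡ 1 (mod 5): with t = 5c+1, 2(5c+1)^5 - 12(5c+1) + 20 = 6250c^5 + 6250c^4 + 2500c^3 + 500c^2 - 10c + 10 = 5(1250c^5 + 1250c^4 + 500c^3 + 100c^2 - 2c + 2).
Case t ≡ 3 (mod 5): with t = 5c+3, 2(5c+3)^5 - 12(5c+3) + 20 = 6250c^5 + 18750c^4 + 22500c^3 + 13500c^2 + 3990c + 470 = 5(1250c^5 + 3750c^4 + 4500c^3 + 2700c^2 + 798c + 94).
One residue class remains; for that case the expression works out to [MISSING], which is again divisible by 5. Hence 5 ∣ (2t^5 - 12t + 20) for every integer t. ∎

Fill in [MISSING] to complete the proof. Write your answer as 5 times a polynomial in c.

5(1250c^5 + 5000c^4 + 8000c^3 + 6400c^2 + 2548c + 404)

The residues treated are {2, 0, 1, 3}, so the missing case is t ≡ 4 (mod 5); write t = 5c+4.
Then 2(5c+4)^5 - 12(5c+4) + 20 = 6250c^5 + 25000c^4 + 40000c^3 + 32000c^2 + 12740c + 2020 = 5(1250c^5 + 5000c^4 + 8000c^3 + 6400c^2 + 2548c + 404).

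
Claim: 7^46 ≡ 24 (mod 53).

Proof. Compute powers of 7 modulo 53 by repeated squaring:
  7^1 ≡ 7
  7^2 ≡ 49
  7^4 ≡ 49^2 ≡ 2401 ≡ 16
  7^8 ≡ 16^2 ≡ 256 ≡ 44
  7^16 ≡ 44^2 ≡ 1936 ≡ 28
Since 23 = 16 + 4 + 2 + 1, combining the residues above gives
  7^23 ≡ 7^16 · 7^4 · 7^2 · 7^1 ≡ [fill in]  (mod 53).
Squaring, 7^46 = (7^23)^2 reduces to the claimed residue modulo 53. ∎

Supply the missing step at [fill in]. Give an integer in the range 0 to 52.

17

7^16 · 7^4 · 7^2 · 7^1 ≡ 28 · 16 · 49 · 7 = 153664.
153664 mod 53 = 17, so 7^23 ≡ 17 (mod 53).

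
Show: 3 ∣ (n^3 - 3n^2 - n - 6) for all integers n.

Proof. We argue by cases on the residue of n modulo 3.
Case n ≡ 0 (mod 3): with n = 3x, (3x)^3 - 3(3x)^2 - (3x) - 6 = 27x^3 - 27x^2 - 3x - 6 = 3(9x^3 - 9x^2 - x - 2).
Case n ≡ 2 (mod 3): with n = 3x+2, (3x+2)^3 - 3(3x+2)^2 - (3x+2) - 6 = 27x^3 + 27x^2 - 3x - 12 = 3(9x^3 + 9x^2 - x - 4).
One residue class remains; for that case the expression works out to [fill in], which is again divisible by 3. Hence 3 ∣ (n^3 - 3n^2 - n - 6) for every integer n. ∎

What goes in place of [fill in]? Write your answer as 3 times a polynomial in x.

Only n ≡ 1 (mod 3) is unaccounted for. Put n = 3x+1:
(3x+1)^3 - 3(3x+1)^2 - (3x+1) - 6 expands to 27x^3 - 12x - 9,
and factoring out 3 leaves 3(9x^3 - 4x - 3).

3(9x^3 - 4x - 3)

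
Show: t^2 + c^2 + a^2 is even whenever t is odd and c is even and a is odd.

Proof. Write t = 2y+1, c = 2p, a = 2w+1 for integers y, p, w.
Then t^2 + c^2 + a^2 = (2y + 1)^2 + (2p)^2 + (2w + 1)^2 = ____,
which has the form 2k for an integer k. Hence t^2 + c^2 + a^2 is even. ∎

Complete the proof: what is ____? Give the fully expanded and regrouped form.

Expanding: (2y + 1)^2 + (2p)^2 + (2w + 1)^2 = 4p^2 + 4w^2 + 4w + 4y^2 + 4y + 2.
Every term is even; pulling out the factor of 2 gives 2(2p^2 + 2w^2 + 2w + 2y^2 + 2y + 1).

2(2p^2 + 2w^2 + 2w + 2y^2 + 2y + 1)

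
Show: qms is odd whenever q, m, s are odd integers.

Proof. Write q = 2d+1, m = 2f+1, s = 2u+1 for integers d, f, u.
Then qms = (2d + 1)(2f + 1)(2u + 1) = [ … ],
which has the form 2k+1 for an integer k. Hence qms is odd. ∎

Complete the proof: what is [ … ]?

2(4dfu + 2df + 2du + d + 2fu + f + u) + 1

Expanding: (2d + 1)(2f + 1)(2u + 1) = 8dfu + 4df + 4du + 2d + 4fu + 2f + 2u + 1.
Every term except the constant is even, so this is 2(4dfu + 2df + 2du + d + 2fu + f + u) + 1,
and 4dfu + 2df + 2du + d + 2fu + f + u ∈ ℤ gives the required form.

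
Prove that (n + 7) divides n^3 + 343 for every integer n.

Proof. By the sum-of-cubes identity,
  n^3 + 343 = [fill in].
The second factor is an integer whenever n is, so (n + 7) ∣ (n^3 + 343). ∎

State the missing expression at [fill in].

a^3 + b^3 = (a + b)(a^2 - ab + b^2). With a = n, b = 7:
n^3 + 343 = (n + 7)(n^2 - 7n + 49).

(n + 7)(n^2 - 7n + 49)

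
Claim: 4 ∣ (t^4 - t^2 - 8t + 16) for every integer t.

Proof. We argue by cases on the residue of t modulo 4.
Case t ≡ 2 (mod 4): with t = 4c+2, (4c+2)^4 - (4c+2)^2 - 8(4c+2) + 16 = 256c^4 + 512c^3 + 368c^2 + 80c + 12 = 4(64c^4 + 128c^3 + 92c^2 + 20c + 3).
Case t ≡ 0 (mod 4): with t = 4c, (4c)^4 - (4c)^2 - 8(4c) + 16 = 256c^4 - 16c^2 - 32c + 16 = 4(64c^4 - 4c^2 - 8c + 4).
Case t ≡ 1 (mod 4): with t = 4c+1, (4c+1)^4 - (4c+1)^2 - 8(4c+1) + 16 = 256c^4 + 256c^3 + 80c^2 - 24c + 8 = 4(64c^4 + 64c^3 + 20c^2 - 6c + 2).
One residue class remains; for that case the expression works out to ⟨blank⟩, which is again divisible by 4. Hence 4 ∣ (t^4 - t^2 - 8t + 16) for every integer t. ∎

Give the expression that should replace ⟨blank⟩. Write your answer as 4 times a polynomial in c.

4(64c^4 + 192c^3 + 212c^2 + 94c + 16)

The residues treated are {2, 0, 1}, so the missing case is t ≡ 3 (mod 4); write t = 4c+3.
Then (4c+3)^4 - (4c+3)^2 - 8(4c+3) + 16 = 256c^4 + 768c^3 + 848c^2 + 376c + 64 = 4(64c^4 + 192c^3 + 212c^2 + 94c + 16).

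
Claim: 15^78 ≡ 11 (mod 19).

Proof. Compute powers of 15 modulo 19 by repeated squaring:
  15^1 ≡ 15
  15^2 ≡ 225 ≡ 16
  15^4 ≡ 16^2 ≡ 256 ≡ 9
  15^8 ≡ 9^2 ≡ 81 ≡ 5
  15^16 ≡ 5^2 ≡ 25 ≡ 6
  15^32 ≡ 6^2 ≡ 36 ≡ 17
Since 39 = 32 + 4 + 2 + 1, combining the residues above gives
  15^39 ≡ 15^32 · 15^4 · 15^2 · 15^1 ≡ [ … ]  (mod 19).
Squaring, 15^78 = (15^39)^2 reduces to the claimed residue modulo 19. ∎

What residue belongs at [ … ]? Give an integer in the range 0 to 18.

Multiply the listed residues: 17 · 9 · 16 · 15 = 153 → 2448 → 36720.
Reducing modulo 19: 36720 = 1932·19 + 12, so 15^39 ≡ 12.

12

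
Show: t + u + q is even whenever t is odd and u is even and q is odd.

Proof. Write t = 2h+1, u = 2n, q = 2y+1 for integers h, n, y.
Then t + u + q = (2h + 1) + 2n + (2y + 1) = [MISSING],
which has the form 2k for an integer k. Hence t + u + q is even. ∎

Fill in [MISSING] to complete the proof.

2(h + n + y + 1)

Expanding: (2h + 1) + 2n + (2y + 1) = 2h + 2n + 2y + 2.
Every term is even; pulling out the factor of 2 gives 2(h + n + y + 1).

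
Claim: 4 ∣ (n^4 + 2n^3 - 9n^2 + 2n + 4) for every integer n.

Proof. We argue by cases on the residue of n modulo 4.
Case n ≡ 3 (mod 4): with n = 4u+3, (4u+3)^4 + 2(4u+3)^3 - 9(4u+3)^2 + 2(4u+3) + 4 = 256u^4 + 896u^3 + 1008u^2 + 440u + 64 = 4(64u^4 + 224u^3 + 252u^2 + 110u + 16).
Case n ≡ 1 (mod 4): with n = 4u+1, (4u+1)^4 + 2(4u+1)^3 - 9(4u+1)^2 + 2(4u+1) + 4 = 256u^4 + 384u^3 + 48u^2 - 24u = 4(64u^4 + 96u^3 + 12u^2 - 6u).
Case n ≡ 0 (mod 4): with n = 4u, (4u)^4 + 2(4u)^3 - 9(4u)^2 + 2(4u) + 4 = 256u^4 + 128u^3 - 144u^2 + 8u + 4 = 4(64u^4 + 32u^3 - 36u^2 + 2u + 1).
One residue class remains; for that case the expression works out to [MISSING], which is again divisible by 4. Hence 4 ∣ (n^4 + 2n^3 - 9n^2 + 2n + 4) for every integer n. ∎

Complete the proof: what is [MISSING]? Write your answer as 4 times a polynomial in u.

4(64u^4 + 160u^3 + 108u^2 + 22u + 1)

Only n ≡ 2 (mod 4) is unaccounted for. Put n = 4u+2:
(4u+2)^4 + 2(4u+2)^3 - 9(4u+2)^2 + 2(4u+2) + 4 expands to 256u^4 + 640u^3 + 432u^2 + 88u + 4,
and factoring out 4 leaves 4(64u^4 + 160u^3 + 108u^2 + 22u + 1).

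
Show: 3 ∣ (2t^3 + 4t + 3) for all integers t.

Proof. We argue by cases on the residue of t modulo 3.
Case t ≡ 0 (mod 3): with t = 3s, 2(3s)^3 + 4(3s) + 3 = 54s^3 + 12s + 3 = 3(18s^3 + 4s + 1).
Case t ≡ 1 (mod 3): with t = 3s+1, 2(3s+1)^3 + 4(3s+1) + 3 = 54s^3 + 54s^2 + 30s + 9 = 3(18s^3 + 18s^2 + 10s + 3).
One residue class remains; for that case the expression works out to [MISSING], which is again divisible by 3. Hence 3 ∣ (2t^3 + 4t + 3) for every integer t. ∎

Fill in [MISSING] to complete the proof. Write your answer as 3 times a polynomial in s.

The residues treated are {0, 1}, so the missing case is t ≡ 2 (mod 3); write t = 3s+2.
Then 2(3s+2)^3 + 4(3s+2) + 3 = 54s^3 + 108s^2 + 84s + 27 = 3(18s^3 + 36s^2 + 28s + 9).

3(18s^3 + 36s^2 + 28s + 9)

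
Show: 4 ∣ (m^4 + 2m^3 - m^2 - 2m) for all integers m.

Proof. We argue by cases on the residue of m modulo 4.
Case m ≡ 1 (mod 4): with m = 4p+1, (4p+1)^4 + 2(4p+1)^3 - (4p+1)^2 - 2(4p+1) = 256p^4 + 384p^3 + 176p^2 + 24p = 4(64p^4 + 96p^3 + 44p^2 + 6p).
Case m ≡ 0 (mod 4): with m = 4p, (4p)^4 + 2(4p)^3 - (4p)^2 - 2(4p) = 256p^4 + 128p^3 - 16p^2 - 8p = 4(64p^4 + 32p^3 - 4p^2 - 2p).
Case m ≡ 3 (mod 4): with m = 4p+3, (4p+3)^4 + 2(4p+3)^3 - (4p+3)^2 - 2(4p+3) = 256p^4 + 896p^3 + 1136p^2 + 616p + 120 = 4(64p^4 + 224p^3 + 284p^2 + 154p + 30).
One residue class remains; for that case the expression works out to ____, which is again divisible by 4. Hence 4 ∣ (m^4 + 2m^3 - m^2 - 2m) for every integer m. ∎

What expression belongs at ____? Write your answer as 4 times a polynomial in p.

The residues treated are {1, 0, 3}, so the missing case is m ≡ 2 (mod 4); write m = 4p+2.
Then (4p+2)^4 + 2(4p+2)^3 - (4p+2)^2 - 2(4p+2) = 256p^4 + 640p^3 + 560p^2 + 200p + 24 = 4(64p^4 + 160p^3 + 140p^2 + 50p + 6).

4(64p^4 + 160p^3 + 140p^2 + 50p + 6)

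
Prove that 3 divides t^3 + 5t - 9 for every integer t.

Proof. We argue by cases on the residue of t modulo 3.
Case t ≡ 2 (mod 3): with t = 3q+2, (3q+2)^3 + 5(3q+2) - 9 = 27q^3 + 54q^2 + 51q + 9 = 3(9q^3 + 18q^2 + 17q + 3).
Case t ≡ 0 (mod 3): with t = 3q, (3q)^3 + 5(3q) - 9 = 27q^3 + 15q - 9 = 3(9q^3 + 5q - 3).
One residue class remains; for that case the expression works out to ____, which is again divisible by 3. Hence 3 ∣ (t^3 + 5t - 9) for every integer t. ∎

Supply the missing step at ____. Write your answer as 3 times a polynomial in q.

3(9q^3 + 9q^2 + 8q - 1)

Only t ≡ 1 (mod 3) is unaccounted for. Put t = 3q+1:
(3q+1)^3 + 5(3q+1) - 9 expands to 27q^3 + 27q^2 + 24q - 3,
and factoring out 3 leaves 3(9q^3 + 9q^2 + 8q - 1).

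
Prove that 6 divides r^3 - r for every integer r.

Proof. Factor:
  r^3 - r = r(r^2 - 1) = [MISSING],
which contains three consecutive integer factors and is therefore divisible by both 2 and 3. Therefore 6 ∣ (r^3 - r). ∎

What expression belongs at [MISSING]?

r(r^2 - 1) = r(r - 1)(r + 1) = (r - 1)r(r + 1).
These three factors are consecutive integers, so their product is divisible by 6.

(r - 1)r(r + 1)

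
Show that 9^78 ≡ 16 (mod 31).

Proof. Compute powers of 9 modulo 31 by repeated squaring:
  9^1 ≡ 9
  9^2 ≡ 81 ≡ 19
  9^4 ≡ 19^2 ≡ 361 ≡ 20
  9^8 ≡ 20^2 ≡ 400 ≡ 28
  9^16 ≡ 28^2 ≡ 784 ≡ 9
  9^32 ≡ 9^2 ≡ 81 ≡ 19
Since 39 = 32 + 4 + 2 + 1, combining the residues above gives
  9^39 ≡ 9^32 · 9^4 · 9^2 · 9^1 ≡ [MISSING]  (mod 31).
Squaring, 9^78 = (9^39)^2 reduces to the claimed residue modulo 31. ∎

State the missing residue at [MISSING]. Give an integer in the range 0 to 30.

4

Multiply the listed residues: 19 · 20 · 19 · 9 = 380 → 7220 → 64980.
Reducing modulo 31: 64980 = 2096·31 + 4, so 9^39 ≡ 4.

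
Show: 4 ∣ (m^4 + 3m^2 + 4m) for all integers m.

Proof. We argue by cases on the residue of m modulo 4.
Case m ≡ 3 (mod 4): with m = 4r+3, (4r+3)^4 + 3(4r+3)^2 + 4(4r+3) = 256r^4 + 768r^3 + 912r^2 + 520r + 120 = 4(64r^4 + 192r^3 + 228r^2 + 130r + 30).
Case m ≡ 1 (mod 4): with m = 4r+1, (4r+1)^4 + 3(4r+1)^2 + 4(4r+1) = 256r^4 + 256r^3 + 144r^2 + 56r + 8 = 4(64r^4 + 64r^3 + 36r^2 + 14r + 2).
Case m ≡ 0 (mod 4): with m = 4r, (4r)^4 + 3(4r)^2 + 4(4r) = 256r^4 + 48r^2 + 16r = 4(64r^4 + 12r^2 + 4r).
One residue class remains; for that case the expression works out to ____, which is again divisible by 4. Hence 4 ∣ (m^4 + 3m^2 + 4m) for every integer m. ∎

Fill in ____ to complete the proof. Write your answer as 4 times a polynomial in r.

Only m ≡ 2 (mod 4) is unaccounted for. Put m = 4r+2:
(4r+2)^4 + 3(4r+2)^2 + 4(4r+2) expands to 256r^4 + 512r^3 + 432r^2 + 192r + 36,
and factoring out 4 leaves 4(64r^4 + 128r^3 + 108r^2 + 48r + 9).

4(64r^4 + 128r^3 + 108r^2 + 48r + 9)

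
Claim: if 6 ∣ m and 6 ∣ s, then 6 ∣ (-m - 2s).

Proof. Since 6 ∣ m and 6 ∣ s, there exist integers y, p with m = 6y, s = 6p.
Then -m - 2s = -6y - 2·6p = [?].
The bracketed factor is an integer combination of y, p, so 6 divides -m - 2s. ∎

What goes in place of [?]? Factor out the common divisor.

Pull the common 6 out of every term: -6y - 2·6p = 6(-2p - y).
-2p - y is an integer, which exhibits the divisibility.

6(-2p - y)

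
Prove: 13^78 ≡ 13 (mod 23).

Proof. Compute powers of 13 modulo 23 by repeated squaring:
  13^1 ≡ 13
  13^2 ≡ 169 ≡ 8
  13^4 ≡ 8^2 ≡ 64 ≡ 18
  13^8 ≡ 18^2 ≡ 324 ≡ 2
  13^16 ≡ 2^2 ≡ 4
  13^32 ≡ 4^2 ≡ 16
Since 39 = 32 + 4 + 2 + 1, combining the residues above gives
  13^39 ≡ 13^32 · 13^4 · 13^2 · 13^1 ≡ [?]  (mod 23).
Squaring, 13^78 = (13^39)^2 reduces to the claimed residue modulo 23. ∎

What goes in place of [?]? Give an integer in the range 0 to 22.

6

Multiply the listed residues: 16 · 18 · 8 · 13 = 288 → 2304 → 29952.
Reducing modulo 23: 29952 = 1302·23 + 6, so 13^39 ≡ 6.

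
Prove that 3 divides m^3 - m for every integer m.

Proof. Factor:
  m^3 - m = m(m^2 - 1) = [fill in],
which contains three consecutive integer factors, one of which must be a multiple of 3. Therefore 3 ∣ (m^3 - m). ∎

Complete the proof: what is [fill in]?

m(m^2 - 1) = m(m - 1)(m + 1) = (m - 1)m(m + 1).
These three factors are consecutive integers, so their product is divisible by 3.

(m - 1)m(m + 1)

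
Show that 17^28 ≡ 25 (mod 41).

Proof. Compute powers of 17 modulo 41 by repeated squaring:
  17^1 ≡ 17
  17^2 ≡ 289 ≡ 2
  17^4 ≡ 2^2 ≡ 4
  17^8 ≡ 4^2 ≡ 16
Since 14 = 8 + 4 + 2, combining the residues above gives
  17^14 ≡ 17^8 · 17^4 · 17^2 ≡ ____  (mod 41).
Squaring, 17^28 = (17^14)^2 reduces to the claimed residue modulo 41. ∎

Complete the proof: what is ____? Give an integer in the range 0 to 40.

Multiply the listed residues: 16 · 4 · 2 = 64 → 128.
Reducing modulo 41: 128 = 3·41 + 5, so 17^14 ≡ 5.

5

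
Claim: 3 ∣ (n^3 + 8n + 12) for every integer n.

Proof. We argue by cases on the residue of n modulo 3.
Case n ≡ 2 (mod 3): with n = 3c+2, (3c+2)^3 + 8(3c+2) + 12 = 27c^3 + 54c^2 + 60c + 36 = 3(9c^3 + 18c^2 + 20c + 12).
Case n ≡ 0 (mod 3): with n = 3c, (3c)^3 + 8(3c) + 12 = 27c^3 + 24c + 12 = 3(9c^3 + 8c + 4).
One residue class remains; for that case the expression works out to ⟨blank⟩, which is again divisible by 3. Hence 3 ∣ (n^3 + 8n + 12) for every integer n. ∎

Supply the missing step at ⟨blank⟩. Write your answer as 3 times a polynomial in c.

3(9c^3 + 9c^2 + 11c + 7)

The residues treated are {2, 0}, so the missing case is n ≡ 1 (mod 3); write n = 3c+1.
Then (3c+1)^3 + 8(3c+1) + 12 = 27c^3 + 27c^2 + 33c + 21 = 3(9c^3 + 9c^2 + 11c + 7).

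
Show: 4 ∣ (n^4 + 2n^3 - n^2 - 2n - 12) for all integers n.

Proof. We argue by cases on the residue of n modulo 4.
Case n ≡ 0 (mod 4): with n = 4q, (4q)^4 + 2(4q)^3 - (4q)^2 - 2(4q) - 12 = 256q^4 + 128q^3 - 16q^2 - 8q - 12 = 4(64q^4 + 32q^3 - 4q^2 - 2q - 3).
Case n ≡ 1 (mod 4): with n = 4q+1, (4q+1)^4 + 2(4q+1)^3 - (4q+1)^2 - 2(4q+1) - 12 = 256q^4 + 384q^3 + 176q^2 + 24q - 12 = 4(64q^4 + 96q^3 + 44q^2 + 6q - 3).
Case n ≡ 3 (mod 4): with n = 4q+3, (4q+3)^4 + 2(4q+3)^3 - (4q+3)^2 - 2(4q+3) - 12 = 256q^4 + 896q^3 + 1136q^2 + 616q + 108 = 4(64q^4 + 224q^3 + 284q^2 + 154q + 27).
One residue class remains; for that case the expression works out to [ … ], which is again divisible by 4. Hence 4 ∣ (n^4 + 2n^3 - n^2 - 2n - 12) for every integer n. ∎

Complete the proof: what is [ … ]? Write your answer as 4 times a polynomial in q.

4(64q^4 + 160q^3 + 140q^2 + 50q + 3)

Only n ≡ 2 (mod 4) is unaccounted for. Put n = 4q+2:
(4q+2)^4 + 2(4q+2)^3 - (4q+2)^2 - 2(4q+2) - 12 expands to 256q^4 + 640q^3 + 560q^2 + 200q + 12,
and factoring out 4 leaves 4(64q^4 + 160q^3 + 140q^2 + 50q + 3).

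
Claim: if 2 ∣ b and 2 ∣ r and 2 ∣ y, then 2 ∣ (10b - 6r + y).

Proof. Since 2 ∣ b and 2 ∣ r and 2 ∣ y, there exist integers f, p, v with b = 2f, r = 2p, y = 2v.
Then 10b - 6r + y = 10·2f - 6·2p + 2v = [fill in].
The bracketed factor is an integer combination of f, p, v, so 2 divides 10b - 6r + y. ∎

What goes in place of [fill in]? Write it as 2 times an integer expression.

Each term has a factor of 2: 10·2f - 6·2p + 2v = 2·(10f - 6p + v).
Since 10f - 6p + v is an integer, 2 ∣ (10b - 6r + y).

2(10f - 6p + v)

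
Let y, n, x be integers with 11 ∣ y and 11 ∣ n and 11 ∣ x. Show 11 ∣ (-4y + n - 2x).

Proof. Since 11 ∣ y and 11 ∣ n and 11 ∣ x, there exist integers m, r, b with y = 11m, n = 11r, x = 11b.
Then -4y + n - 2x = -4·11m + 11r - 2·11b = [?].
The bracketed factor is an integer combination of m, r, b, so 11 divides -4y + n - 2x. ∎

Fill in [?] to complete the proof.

Each term has a factor of 11: -4·11m + 11r - 2·11b = 11·(-2b - 4m + r).
Since -2b - 4m + r is an integer, 11 ∣ (-4y + n - 2x).

11(-2b - 4m + r)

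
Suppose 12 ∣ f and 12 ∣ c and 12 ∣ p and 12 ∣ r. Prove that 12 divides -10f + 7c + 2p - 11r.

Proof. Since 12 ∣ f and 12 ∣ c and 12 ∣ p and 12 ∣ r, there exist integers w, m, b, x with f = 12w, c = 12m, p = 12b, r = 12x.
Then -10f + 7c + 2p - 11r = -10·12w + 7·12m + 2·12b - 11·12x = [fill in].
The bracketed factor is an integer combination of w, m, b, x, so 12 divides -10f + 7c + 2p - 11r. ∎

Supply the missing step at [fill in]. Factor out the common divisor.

12(2b + 7m - 10w - 11x)

Pull the common 12 out of every term: -10·12w + 7·12m + 2·12b - 11·12x = 12(2b + 7m - 10w - 11x).
2b + 7m - 10w - 11x is an integer, which exhibits the divisibility.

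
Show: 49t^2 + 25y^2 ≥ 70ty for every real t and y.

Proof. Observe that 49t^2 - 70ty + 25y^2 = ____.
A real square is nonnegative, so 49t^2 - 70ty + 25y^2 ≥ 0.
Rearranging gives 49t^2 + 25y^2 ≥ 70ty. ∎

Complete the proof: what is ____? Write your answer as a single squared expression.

(7t - 5y)^2

The leading and trailing coefficients are 7^2 and 5^2, and 70 = 2·7·5, so the trinomial is (7t - 5y)^2.
Hence 49t^2 - 70ty + 25y^2 ≥ 0.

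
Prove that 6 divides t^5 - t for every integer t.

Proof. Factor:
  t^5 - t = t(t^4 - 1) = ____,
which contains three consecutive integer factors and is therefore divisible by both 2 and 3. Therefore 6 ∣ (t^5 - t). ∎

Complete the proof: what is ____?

t^4 - 1 = (t^2 - 1)(t^2 + 1), and t^2 - 1 = (t-1)(t+1).
So t(t^4 - 1) = (t - 1)t(t + 1)(t^2 + 1).

(t - 1)t(t + 1)(t^2 + 1)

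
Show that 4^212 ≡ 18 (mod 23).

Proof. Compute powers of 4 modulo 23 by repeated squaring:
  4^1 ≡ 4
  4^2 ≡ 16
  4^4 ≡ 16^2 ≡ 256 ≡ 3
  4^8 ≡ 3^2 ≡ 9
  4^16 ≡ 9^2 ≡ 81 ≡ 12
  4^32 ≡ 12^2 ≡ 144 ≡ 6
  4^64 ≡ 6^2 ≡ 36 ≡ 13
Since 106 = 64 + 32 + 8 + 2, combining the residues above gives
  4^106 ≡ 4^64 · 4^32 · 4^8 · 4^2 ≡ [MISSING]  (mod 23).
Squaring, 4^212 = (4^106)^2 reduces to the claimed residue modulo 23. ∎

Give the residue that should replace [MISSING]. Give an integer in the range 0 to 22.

Multiply the listed residues: 13 · 6 · 9 · 16 = 78 → 702 → 11232.
Reducing modulo 23: 11232 = 488·23 + 8, so 4^106 ≡ 8.

8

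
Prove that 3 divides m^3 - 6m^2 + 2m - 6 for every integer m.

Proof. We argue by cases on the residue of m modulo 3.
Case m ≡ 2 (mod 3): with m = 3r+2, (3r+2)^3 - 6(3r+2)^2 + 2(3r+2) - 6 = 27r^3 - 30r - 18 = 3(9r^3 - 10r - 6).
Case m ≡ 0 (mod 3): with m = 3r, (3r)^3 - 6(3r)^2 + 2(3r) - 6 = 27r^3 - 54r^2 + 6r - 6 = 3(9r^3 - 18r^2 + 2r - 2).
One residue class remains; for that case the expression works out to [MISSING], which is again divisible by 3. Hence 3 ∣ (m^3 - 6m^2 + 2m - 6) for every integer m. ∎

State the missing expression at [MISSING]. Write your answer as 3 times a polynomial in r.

Only m ≡ 1 (mod 3) is unaccounted for. Put m = 3r+1:
(3r+1)^3 - 6(3r+1)^2 + 2(3r+1) - 6 expands to 27r^3 - 27r^2 - 21r - 9,
and factoring out 3 leaves 3(9r^3 - 9r^2 - 7r - 3).

3(9r^3 - 9r^2 - 7r - 3)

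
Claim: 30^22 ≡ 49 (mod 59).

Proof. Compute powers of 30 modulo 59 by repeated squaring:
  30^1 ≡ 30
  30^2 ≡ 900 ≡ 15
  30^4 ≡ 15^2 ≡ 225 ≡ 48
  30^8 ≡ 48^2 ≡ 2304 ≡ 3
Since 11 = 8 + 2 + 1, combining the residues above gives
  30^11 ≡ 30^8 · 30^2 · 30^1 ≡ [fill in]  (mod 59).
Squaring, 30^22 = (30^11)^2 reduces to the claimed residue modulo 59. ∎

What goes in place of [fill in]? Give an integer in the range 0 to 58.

52

Multiply the listed residues: 3 · 15 · 30 = 45 → 1350.
Reducing modulo 59: 1350 = 22·59 + 52, so 30^11 ≡ 52.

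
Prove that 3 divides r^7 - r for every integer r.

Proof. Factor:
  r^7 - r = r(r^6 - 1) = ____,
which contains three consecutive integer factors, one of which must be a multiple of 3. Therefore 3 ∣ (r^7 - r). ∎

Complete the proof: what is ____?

r^6 - 1 = (r^2 - 1)(r^4 + r^2 + 1), and r^2 - 1 = (r-1)(r+1).
So r(r^6 - 1) = (r - 1)r(r + 1)(r^4 + r^2 + 1).

(r - 1)r(r + 1)(r^4 + r^2 + 1)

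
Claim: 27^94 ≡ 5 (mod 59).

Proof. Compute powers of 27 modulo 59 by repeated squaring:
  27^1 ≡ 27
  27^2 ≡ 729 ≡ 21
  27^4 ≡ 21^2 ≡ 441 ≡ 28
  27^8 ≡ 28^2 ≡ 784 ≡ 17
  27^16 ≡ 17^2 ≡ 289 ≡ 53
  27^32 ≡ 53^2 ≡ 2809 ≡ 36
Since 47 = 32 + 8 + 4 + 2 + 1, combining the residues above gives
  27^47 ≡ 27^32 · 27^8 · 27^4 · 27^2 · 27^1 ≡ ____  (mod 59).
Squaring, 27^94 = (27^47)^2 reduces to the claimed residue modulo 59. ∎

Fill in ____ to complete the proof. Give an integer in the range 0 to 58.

51

27^32 · 27^8 · 27^4 · 27^2 · 27^1 ≡ 36 · 17 · 28 · 21 · 27 = 9716112.
9716112 mod 59 = 51, so 27^47 ≡ 51 (mod 59).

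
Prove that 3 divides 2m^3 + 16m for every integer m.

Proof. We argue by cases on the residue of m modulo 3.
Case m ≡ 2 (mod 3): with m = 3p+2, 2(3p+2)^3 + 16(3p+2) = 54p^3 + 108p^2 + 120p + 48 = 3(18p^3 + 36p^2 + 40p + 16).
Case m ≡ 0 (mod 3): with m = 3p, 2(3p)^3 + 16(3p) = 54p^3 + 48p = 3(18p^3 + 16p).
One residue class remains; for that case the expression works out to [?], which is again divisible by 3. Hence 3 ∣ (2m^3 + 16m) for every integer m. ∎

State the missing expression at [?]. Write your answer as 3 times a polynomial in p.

Only m ≡ 1 (mod 3) is unaccounted for. Put m = 3p+1:
2(3p+1)^3 + 16(3p+1) expands to 54p^3 + 54p^2 + 66p + 18,
and factoring out 3 leaves 3(18p^3 + 18p^2 + 22p + 6).

3(18p^3 + 18p^2 + 22p + 6)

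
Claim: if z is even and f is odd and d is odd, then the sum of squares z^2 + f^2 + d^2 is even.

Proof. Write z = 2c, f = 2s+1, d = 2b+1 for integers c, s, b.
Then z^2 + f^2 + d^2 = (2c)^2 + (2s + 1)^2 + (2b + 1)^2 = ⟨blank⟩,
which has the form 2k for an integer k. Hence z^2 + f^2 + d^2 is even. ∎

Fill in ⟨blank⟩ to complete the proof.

(2c)^2 + (2s + 1)^2 + (2b + 1)^2 = 4b^2 + 4b + 4c^2 + 4s^2 + 4s + 2
= 2(2b^2 + 2b + 2c^2 + 2s^2 + 2s + 1).
Since 2b^2 + 2b + 2c^2 + 2s^2 + 2s + 1 is an integer, the sum of squares is of the form 2k for an integer k.

2(2b^2 + 2b + 2c^2 + 2s^2 + 2s + 1)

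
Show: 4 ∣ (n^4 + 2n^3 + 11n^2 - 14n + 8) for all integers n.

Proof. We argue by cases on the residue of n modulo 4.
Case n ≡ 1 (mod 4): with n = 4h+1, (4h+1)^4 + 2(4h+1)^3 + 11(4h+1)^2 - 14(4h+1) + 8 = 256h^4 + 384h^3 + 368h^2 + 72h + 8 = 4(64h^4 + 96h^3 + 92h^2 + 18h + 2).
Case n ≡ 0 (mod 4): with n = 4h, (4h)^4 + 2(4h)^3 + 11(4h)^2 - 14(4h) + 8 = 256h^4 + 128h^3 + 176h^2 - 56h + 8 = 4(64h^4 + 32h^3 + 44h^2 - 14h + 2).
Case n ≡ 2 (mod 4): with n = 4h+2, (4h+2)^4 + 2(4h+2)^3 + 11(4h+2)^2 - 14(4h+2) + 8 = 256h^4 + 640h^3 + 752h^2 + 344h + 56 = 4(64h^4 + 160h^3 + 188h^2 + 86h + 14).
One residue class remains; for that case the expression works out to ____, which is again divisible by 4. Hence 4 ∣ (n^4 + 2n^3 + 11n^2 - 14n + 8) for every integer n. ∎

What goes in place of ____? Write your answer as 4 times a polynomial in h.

4(64h^4 + 224h^3 + 332h^2 + 214h + 50)

The residues treated are {1, 0, 2}, so the missing case is n ≡ 3 (mod 4); write n = 4h+3.
Then (4h+3)^4 + 2(4h+3)^3 + 11(4h+3)^2 - 14(4h+3) + 8 = 256h^4 + 896h^3 + 1328h^2 + 856h + 200 = 4(64h^4 + 224h^3 + 332h^2 + 214h + 50).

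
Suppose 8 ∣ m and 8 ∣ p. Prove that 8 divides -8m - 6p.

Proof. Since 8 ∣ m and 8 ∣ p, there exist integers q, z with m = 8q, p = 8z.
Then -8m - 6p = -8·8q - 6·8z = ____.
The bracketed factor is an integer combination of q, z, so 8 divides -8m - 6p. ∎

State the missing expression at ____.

8(-8q - 6z)

Pull the common 8 out of every term: -8·8q - 6·8z = 8(-8q - 6z).
-8q - 6z is an integer, which exhibits the divisibility.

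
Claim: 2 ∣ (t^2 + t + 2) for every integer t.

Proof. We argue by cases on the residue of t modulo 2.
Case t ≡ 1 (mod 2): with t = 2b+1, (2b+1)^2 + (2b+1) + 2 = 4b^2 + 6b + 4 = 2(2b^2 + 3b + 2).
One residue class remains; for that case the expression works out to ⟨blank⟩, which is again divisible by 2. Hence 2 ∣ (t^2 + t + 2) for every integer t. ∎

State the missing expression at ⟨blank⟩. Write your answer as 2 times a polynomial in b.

2(2b^2 + b + 1)

Only t ≡ 0 (mod 2) is unaccounted for. Put t = 2b:
(2b)^2 + (2b) + 2 expands to 4b^2 + 2b + 2,
and factoring out 2 leaves 2(2b^2 + b + 1).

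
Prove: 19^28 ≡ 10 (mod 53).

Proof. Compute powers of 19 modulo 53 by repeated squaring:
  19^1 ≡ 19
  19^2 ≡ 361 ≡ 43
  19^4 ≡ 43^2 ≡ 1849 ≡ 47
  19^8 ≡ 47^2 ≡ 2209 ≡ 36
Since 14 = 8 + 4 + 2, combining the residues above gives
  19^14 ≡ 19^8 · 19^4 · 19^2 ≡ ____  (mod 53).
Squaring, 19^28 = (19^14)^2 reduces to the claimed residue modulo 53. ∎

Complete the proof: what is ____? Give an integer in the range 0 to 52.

40

19^8 · 19^4 · 19^2 ≡ 36 · 47 · 43 = 72756.
72756 mod 53 = 40, so 19^14 ≡ 40 (mod 53).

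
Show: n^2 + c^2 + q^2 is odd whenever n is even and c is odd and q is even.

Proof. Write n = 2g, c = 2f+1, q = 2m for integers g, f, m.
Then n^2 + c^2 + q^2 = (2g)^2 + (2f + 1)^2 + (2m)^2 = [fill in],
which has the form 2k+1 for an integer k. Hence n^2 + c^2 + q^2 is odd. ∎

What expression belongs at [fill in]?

Expanding: (2g)^2 + (2f + 1)^2 + (2m)^2 = 4f^2 + 4f + 4g^2 + 4m^2 + 1.
Every term except the constant is even, so this is 2(2f^2 + 2f + 2g^2 + 2m^2) + 1,
and 2f^2 + 2f + 2g^2 + 2m^2 ∈ ℤ gives the required form.

2(2f^2 + 2f + 2g^2 + 2m^2) + 1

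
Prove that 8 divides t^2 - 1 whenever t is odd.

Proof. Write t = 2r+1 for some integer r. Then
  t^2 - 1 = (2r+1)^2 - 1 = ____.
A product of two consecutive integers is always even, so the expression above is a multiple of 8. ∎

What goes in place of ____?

4r(r + 1)

(2r+1)^2 - 1 = 4r^2 + 4r + 1 - 1 = 4r^2 + 4r = 4r(r+1).
Since r and r+1 are consecutive, r(r+1) is even, and 4·(even) is a multiple of 8.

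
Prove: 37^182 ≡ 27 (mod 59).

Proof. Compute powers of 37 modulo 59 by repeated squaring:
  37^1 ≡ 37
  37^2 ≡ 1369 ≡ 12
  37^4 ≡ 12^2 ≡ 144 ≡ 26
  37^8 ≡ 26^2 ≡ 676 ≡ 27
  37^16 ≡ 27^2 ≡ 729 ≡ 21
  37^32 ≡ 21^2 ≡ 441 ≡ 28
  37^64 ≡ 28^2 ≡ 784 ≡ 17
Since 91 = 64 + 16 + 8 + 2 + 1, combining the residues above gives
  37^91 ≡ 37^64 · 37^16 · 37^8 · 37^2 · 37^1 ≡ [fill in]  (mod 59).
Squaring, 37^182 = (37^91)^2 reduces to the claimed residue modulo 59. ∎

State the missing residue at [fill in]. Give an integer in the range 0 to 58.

33

Multiply the listed residues: 17 · 21 · 27 · 12 · 37 = 357 → 9639 → 115668 → 4279716.
Reducing modulo 59: 4279716 = 72537·59 + 33, so 37^91 ≡ 33.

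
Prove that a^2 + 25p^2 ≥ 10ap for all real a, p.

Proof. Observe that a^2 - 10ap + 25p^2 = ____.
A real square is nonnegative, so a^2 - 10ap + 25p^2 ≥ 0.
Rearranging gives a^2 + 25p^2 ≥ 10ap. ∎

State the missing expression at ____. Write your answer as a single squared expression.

(a - 5p)^2

The leading and trailing coefficients are 1^2 and 5^2, and 10 = 2·1·5, so the trinomial is (a - 5p)^2.
Hence a^2 - 10ap + 25p^2 ≥ 0.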